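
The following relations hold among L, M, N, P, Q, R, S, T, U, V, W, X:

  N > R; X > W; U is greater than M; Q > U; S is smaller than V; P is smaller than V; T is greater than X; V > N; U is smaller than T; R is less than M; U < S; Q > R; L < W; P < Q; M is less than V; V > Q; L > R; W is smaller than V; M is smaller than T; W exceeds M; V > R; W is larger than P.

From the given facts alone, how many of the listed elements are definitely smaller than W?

4

Directly below W: L, M, P.
One step further: R (4 so far).
Nothing else is reachable below W; 4 in all.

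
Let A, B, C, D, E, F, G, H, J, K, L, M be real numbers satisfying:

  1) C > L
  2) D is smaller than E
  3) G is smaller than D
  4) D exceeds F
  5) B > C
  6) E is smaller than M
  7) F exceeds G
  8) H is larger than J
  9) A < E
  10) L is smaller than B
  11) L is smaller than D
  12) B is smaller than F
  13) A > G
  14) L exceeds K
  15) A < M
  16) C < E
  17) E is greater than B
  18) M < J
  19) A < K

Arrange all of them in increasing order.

Nothing is placed below G, so it is least; from there G < A; A < K; K < L; L < C; C < B; B < F; F < D; D < E; E < M; M < J; J < H, each given directly.

G < A < K < L < C < B < F < D < E < M < J < H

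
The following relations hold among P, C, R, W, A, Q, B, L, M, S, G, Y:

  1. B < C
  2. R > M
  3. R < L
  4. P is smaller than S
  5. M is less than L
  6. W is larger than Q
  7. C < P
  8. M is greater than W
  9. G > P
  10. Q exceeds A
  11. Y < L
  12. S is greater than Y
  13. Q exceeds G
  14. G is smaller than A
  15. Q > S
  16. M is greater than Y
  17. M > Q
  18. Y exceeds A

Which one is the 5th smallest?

A

Chaining the given pairs: B < C < P < G < A < Y < S < Q < W < M < R < L.
The 5th smallest is A.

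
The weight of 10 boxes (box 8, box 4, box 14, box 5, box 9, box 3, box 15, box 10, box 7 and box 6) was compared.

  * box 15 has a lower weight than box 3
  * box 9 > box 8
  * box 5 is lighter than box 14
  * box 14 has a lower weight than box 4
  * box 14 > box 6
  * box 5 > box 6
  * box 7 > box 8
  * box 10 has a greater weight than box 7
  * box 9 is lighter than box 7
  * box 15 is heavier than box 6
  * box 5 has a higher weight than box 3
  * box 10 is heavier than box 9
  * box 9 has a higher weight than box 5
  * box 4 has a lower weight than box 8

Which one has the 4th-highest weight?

Piecing the relations together gives one ordering: box 6 < box 15 < box 3 < box 5 < box 14 < box 4 < box 8 < box 9 < box 7 < box 10.
The 4th largest is box 8.

box 8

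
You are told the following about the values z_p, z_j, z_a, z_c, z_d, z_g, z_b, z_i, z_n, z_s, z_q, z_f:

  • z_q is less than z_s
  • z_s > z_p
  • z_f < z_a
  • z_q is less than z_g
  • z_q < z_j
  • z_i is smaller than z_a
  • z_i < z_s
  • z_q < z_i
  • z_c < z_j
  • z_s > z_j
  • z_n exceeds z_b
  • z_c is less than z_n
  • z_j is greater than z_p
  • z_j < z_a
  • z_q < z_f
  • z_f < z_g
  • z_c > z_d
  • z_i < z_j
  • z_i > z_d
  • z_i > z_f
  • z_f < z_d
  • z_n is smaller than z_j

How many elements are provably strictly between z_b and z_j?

The relations place z_b below z_j. An element lies strictly between them when it is forced above z_b and also forced below z_j.
Above z_b: {z_n, z_s, z_a}. Below z_j: {z_q, z_f, z_p, z_d, z_c, z_n, z_i}.
Intersection: {z_n} — 1.

1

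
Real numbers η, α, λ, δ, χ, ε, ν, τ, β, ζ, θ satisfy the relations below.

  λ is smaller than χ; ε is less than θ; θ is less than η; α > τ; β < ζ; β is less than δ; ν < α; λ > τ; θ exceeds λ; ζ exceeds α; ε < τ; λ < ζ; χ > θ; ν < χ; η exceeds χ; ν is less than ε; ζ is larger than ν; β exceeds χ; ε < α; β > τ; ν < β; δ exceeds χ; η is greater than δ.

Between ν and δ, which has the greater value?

Link the given pairs in sequence: ν < ε; ε < τ; τ < λ; λ < θ; θ < χ; χ < β; β < δ.
Chaining these gives ν < ε < τ < λ < θ < χ < β < δ.
So ν < δ; δ is the larger of the two.

δ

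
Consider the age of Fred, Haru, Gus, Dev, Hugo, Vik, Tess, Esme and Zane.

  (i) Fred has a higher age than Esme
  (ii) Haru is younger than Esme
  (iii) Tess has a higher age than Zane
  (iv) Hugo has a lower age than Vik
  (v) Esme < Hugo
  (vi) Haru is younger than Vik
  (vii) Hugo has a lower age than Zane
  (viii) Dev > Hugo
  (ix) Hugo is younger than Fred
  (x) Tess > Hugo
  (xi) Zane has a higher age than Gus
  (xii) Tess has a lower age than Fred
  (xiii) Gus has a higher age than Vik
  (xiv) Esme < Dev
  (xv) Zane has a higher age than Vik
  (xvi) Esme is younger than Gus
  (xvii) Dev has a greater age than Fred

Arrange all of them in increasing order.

Haru < Esme < Hugo < Vik < Gus < Zane < Tess < Fred < Dev

The consecutive links are each given: Haru < Esme; Esme < Hugo; Hugo < Vik; Vik < Gus; Gus < Zane; Zane < Tess; Tess < Fred; Fred < Dev.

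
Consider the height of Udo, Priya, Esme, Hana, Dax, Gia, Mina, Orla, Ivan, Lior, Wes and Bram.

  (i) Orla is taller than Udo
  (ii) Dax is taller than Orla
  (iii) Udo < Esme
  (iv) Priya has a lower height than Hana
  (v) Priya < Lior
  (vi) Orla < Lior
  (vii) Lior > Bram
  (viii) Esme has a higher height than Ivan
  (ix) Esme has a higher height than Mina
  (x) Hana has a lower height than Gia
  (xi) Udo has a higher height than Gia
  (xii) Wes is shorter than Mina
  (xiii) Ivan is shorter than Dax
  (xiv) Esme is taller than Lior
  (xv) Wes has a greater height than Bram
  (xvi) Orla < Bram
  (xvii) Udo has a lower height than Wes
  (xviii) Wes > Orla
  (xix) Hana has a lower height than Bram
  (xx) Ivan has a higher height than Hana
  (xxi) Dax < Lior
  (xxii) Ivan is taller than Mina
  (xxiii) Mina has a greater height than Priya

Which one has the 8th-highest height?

The consecutive relations fix a unique order: Priya < Hana < Gia < Udo < Orla < Bram < Wes < Mina < Ivan < Dax < Lior < Esme.
The 8th largest is Orla.

Orla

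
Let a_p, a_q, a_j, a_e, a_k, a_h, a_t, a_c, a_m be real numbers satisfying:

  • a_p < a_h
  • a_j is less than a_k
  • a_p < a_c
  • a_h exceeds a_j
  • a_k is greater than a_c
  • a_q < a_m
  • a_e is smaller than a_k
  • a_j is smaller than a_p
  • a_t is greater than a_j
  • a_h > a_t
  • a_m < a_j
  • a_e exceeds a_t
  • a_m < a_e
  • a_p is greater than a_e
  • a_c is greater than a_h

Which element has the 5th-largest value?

a_e

The consecutive relations fix a unique order: a_q < a_m < a_j < a_t < a_e < a_p < a_h < a_c < a_k.
Counting 5 from the largest end gives a_e.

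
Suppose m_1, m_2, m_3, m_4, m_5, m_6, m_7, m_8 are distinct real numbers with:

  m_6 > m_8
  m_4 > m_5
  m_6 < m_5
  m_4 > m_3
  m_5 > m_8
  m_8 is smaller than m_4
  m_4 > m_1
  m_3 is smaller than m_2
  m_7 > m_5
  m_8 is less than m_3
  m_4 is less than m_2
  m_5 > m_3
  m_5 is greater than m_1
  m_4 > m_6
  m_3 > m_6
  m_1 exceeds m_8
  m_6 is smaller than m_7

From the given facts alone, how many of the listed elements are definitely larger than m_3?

4

The elements the relations force above m_3 are m_5, m_7, m_4, m_2 — no chain reaches any other.
That is 4.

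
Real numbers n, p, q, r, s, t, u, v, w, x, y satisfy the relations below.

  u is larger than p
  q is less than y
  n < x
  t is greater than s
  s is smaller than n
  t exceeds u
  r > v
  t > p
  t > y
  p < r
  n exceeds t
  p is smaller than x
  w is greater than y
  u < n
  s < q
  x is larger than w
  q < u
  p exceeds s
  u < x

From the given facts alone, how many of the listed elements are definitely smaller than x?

8

From x the given relations immediately reach p, u, n, w.
From those, s, q, y, t — 8 in total.
No other element is forced below x by the given relations, so the count is 8.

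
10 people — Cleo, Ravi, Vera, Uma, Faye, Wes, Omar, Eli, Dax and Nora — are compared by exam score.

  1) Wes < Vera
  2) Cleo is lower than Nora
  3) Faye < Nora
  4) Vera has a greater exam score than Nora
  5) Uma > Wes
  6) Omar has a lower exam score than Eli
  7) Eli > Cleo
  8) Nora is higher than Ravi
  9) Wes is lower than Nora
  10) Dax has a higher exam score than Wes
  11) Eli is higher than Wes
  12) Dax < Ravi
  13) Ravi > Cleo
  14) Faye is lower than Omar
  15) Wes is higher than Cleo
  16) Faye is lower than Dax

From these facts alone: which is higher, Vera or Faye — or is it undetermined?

Vera

Link the given pairs in sequence: Faye < Dax; Dax < Ravi; Ravi < Nora; Nora < Vera.
Chaining these gives Faye < Dax < Ravi < Nora < Vera.
So Vera is higher.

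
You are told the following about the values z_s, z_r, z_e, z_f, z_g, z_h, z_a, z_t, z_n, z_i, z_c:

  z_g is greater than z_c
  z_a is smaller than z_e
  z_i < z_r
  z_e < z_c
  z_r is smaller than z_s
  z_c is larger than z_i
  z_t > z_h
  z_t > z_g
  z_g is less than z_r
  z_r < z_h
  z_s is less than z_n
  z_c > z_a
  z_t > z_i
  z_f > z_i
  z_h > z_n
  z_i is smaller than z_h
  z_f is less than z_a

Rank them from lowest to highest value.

z_i < z_f < z_a < z_e < z_c < z_g < z_r < z_s < z_n < z_h < z_t

Nothing is placed below z_i, so it is least; from there z_i < z_f; z_f < z_a; z_a < z_e; z_e < z_c; z_c < z_g; z_g < z_r; z_r < z_s; z_s < z_n; z_n < z_h; z_h < z_t, each given directly.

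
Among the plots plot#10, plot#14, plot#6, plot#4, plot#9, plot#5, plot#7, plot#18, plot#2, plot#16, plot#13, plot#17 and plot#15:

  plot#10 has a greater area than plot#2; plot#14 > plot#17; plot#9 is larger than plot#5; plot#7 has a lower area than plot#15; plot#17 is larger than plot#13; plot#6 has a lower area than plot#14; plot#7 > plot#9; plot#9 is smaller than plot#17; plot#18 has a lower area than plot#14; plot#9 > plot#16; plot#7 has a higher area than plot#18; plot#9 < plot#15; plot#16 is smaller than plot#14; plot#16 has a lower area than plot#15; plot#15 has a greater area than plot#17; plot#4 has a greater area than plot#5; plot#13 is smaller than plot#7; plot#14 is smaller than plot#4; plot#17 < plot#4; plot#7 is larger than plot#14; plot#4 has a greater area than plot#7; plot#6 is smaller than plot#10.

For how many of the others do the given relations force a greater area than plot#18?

The elements the relations force above plot#18 are plot#14, plot#7, plot#15, plot#4 — no chain reaches any other.
That is 4.

4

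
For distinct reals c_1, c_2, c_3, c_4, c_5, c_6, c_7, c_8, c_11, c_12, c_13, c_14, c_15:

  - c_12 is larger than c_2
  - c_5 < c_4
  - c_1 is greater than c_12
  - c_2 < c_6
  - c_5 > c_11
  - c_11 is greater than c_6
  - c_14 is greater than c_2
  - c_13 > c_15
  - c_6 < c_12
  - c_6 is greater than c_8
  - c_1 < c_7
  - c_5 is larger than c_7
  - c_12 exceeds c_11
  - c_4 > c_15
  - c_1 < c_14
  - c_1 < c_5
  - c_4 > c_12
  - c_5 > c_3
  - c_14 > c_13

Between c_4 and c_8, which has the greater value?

c_4

Link the given pairs in sequence: c_8 < c_6; c_6 < c_12; c_12 < c_1; c_1 < c_7; c_7 < c_5; c_5 < c_4.
Together: c_8 < c_6 < c_12 < c_1 < c_7 < c_5 < c_4.
So c_8 < c_4; c_4 is the larger of the two.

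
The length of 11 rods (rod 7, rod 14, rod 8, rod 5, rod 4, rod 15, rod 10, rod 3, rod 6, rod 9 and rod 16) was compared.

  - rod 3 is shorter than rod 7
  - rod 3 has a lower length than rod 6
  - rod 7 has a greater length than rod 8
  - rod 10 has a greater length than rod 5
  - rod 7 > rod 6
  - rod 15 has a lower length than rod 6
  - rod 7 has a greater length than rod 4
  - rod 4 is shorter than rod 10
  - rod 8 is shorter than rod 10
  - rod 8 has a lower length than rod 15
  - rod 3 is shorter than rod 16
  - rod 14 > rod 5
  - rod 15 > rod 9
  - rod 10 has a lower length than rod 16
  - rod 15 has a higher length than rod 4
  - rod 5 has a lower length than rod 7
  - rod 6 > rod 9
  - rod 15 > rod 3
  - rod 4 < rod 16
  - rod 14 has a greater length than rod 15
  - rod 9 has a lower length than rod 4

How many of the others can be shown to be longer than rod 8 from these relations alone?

The elements the relations force above rod 8 are rod 15, rod 10, rod 6, rod 16, rod 7, rod 14 — no chain reaches any other.
That is 6.

6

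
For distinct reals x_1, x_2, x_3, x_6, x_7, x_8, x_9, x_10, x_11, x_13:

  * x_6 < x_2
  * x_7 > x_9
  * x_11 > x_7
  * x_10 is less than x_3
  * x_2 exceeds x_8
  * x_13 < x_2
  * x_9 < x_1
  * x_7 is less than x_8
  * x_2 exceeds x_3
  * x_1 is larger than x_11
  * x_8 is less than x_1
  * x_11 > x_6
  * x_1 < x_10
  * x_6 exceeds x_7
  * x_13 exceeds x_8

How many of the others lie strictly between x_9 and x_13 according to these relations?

2

The relations place x_9 below x_13. An element lies strictly between them when it is forced above x_9 and also forced below x_13.
Above x_9: {x_7, x_6, x_11, x_8, x_1, x_10, x_3, x_2}. Below x_13: {x_7, x_8}.
Intersection: {x_7, x_8} — 2.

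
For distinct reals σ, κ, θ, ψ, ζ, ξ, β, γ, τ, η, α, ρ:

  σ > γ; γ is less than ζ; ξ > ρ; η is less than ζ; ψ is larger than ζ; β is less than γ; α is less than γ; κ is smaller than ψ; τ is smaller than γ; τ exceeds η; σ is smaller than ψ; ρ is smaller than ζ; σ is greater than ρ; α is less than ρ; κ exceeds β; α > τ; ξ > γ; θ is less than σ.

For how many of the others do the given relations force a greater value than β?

6

From β the given relations immediately reach γ, κ.
From those, ξ, σ, ζ, ψ — 6 in total.
No other element is forced above β by the given relations, so the count is 6.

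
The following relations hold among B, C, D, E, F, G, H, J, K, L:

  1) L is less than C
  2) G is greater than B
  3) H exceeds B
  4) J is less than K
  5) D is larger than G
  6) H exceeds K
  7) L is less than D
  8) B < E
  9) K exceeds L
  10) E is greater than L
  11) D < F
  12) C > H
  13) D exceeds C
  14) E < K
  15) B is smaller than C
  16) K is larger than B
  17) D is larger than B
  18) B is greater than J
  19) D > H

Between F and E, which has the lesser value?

The relevant relations are E < K; K < H; H < C; C < D; D < F.
Chaining these gives E < K < H < C < D < F.
So E < F; E is the smaller of the two.

E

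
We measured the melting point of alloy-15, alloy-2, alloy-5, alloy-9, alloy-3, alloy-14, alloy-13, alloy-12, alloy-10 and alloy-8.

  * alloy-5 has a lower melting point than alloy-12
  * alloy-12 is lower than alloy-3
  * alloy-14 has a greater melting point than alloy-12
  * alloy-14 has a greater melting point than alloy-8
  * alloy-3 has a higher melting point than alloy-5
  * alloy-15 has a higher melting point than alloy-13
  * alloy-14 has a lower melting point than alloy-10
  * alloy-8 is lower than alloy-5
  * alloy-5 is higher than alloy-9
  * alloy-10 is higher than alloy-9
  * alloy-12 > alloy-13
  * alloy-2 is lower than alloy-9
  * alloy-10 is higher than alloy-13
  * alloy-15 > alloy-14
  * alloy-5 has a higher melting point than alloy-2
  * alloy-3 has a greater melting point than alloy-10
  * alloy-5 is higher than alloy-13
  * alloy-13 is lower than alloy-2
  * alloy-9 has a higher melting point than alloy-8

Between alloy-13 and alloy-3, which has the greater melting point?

Link the given pairs in sequence: alloy-13 < alloy-2; alloy-2 < alloy-9; alloy-9 < alloy-5; alloy-5 < alloy-12; alloy-12 < alloy-14; alloy-14 < alloy-10; alloy-10 < alloy-3.
Together: alloy-13 < alloy-2 < alloy-9 < alloy-5 < alloy-12 < alloy-14 < alloy-10 < alloy-3.
So alloy-13 < alloy-3; alloy-3 is the higher of the two.

alloy-3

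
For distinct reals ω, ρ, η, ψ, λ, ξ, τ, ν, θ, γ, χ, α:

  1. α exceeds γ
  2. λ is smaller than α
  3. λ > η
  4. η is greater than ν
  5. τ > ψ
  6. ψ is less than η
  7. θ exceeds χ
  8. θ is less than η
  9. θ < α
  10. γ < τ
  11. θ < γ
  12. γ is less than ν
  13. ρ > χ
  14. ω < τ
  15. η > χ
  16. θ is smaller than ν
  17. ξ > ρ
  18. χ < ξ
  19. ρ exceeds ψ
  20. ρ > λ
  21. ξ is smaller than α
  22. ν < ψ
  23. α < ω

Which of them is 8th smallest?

Chaining the given pairs: χ < θ < γ < ν < ψ < η < λ < ρ < ξ < α < ω < τ.
Counting 8 from the smallest end gives ρ.

ρ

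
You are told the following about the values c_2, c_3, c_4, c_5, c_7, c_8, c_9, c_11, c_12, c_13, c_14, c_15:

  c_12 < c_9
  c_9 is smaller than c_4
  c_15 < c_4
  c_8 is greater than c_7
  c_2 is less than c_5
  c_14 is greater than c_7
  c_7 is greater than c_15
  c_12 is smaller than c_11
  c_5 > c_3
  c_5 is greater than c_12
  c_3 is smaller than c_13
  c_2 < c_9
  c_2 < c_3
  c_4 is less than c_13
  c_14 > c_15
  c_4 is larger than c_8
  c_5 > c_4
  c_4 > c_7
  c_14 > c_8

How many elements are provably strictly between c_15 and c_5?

The relations place c_15 below c_5. An element lies strictly between them when it is forced above c_15 and also forced below c_5.
Above c_15: {c_7, c_8, c_4, c_14, c_13}. Below c_5: {c_2, c_12, c_7, c_8, c_9, c_4, c_3}.
Intersection: {c_7, c_8, c_4} — 3.

3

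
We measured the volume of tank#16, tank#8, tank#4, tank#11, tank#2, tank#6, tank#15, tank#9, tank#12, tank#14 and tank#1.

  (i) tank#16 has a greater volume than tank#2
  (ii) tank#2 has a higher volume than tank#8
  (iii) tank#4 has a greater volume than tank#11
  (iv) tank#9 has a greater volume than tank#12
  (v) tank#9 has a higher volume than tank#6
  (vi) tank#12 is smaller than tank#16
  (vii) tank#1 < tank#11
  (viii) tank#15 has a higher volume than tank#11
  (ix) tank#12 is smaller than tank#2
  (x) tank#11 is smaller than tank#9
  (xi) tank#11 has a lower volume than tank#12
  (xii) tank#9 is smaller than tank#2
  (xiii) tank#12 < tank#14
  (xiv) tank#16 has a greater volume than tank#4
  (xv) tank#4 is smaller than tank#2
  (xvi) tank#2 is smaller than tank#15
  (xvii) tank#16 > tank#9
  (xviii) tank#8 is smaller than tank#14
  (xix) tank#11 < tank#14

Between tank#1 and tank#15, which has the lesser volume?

tank#1 < tank#11 and tank#11 < tank#12 give tank#1 < tank#12.
With tank#12 < tank#9: tank#1 < tank#11 < tank#12 < tank#9.
Then tank#9 < tank#2 extends the chain to tank#2.
Then tank#2 < tank#15 extends the chain to tank#15.
So tank#1 < tank#15; tank#1 is the smaller of the two.

tank#1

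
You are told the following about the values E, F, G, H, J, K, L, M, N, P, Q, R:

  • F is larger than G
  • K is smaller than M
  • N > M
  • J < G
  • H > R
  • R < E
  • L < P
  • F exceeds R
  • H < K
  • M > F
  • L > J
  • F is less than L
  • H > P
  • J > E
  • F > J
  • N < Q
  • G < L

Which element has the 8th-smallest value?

H

The consecutive relations fix a unique order: R < E < J < G < F < L < P < H < K < M < N < Q.
The 8th smallest is H.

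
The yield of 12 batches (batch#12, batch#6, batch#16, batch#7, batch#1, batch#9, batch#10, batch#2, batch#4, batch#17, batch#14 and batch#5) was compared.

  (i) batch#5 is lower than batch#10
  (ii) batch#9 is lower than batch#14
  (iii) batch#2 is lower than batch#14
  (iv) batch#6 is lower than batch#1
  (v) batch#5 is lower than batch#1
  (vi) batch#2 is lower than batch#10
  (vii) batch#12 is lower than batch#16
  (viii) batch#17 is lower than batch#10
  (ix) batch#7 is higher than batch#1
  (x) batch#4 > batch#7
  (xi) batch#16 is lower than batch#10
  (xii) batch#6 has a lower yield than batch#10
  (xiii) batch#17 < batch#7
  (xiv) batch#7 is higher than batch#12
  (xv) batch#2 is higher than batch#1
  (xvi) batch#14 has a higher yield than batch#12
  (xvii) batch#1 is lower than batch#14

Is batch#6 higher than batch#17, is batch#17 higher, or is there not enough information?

Following every chain through batch#17: above batch#17 we get batch#7, batch#4, batch#10.
batch#6 is not reached, and no chain runs the other way from batch#6 to batch#17.
So the given relations leave the order of batch#17 and batch#6 undetermined.

undetermined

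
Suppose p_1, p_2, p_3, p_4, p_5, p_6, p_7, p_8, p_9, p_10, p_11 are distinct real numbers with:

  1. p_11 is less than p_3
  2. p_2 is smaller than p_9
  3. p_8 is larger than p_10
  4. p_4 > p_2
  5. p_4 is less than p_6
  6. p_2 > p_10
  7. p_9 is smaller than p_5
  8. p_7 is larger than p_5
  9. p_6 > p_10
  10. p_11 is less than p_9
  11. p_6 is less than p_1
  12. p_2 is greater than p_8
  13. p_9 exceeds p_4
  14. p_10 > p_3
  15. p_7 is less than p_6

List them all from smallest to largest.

p_11 < p_3 < p_10 < p_8 < p_2 < p_4 < p_9 < p_5 < p_7 < p_6 < p_1

Each adjacent pair is fixed by a given relation: p_11 < p_3; p_3 < p_10; p_10 < p_8; p_8 < p_2; p_2 < p_4; p_4 < p_9; p_9 < p_5; p_5 < p_7; p_7 < p_6; p_6 < p_1. Chaining them end to end gives the full order.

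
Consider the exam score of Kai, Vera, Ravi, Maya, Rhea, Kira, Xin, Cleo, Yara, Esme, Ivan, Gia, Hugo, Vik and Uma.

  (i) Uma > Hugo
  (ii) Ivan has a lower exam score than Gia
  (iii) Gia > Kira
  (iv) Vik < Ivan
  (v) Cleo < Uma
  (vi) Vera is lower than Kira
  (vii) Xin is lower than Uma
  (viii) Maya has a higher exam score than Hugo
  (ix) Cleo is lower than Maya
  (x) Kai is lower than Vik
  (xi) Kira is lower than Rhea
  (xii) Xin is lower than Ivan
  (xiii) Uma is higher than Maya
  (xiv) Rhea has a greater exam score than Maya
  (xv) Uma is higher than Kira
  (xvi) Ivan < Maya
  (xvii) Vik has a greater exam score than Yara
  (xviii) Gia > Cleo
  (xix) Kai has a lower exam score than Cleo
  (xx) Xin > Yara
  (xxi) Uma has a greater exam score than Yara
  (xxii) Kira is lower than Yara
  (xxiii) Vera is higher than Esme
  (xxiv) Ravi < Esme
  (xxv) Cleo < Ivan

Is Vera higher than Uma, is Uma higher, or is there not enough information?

Following the relations from Vera: Vera < Kira < Yara < Vik < Ivan < Maya < Uma.
So Uma is higher.

Uma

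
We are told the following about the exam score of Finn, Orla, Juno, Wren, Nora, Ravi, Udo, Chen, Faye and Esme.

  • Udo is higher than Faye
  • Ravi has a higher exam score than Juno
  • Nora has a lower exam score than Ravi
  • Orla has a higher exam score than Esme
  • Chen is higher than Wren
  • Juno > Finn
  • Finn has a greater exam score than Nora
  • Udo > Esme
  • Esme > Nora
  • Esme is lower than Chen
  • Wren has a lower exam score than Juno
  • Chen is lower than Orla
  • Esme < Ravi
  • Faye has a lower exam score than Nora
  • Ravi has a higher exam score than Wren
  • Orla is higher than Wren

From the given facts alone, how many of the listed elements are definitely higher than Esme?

4

From Esme the given relations immediately reach Chen, Orla, Ravi, Udo.
Nothing else is reachable above Esme; 4 in all.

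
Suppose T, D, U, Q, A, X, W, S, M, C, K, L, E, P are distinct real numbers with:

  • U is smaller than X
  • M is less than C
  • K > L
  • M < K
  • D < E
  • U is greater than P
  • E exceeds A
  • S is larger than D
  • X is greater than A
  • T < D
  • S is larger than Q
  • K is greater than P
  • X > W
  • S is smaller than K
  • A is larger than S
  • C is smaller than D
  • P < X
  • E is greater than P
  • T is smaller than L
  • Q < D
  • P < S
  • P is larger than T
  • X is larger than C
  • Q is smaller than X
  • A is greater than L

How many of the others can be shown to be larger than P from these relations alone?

The elements the relations force above P are S, A, E, U, X, K — no chain reaches any other.
That is 6.

6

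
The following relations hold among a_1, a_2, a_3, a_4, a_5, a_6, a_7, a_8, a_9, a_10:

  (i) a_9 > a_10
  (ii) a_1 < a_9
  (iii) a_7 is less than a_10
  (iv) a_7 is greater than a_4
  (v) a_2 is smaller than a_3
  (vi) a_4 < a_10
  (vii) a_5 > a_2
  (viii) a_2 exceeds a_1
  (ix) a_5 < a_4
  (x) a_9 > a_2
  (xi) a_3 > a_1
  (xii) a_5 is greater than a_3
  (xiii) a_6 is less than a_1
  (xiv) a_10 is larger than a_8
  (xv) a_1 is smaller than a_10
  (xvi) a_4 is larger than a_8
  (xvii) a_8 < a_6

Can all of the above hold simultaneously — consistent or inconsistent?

consistent

The single ordering a_8 < a_6 < a_1 < a_2 < a_3 < a_5 < a_4 < a_7 < a_10 < a_9 satisfies every listed relation, so no contradiction arises.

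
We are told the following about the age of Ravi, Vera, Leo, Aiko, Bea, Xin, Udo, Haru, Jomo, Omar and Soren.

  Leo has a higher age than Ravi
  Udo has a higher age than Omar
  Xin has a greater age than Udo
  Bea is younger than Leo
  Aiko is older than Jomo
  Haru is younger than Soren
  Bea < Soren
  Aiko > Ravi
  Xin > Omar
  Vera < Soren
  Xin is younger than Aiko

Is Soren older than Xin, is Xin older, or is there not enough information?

undetermined

Following every chain through Xin: above Xin we get Aiko; below Xin we get Omar, Udo.
Soren is not reached, and no chain runs the other way from Soren to Xin.
So the given relations leave the order of Xin and Soren undetermined.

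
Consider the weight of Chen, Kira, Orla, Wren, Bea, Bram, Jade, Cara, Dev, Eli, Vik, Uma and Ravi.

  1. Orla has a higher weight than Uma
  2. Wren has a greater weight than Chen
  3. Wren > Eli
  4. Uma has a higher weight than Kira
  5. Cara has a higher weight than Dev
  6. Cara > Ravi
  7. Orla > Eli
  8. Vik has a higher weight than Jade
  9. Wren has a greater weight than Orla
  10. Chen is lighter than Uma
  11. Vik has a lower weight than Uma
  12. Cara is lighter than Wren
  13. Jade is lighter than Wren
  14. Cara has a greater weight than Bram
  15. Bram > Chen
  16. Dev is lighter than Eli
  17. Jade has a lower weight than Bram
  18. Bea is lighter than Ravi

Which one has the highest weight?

Chaining downward from Wren: directly below it, Jade, Chen, Eli, Cara, Orla; then Dev, Bram, Uma, Ravi; then Kira, Vik, Bea.
That covers every other element, and nothing is given above Wren, so Wren is the highest weight.

Wren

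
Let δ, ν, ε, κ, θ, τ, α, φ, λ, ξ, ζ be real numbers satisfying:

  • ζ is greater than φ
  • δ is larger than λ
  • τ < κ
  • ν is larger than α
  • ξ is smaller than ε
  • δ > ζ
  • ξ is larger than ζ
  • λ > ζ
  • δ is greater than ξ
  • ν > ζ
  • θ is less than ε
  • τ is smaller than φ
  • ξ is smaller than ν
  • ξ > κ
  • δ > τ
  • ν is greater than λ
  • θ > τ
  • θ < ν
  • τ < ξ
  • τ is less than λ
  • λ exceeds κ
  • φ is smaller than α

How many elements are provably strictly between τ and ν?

The relations place τ below ν. An element lies strictly between them when it is forced above τ and also forced below ν.
Above τ: {θ, φ, κ, α, ζ, λ, ξ, δ, ε}. Below ν: {θ, φ, κ, α, ζ, λ, ξ}.
Intersection: {θ, φ, κ, α, ζ, λ, ξ} — 7.

7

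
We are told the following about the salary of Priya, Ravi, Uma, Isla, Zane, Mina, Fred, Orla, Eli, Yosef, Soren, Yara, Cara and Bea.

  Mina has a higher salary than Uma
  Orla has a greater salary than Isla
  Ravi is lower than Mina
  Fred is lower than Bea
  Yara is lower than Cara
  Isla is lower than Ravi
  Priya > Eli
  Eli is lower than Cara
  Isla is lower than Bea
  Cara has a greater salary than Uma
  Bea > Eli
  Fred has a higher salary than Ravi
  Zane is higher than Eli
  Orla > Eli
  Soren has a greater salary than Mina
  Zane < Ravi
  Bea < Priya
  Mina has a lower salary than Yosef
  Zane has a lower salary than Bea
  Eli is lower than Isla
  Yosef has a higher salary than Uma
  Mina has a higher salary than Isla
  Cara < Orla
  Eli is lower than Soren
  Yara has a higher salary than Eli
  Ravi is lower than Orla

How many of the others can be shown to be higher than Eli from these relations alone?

12

Directly above Eli: Isla, Zane, Yara, Soren, Cara, Bea, Orla, Priya.
One step further: Ravi, Mina (10 so far).
One step further: Fred, Yosef (12 so far).
Nothing else is reachable above Eli; 12 in all.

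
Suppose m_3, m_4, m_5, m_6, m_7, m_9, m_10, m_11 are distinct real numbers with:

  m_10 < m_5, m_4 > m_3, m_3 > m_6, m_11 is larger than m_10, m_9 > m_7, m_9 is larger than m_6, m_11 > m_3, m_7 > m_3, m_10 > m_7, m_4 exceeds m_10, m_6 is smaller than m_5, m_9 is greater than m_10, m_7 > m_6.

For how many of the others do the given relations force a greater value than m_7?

5

The elements the relations force above m_7 are m_10, m_4, m_9, m_5, m_11 — no chain reaches any other.
That is 5.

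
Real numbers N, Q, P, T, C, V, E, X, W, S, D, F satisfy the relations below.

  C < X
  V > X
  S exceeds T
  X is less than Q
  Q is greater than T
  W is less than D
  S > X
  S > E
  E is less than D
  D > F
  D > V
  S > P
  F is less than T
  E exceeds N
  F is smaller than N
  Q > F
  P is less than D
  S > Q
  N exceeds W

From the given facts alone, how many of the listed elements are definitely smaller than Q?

4

The elements the relations force below Q are C, X, F, T — no chain reaches any other.
That is 4.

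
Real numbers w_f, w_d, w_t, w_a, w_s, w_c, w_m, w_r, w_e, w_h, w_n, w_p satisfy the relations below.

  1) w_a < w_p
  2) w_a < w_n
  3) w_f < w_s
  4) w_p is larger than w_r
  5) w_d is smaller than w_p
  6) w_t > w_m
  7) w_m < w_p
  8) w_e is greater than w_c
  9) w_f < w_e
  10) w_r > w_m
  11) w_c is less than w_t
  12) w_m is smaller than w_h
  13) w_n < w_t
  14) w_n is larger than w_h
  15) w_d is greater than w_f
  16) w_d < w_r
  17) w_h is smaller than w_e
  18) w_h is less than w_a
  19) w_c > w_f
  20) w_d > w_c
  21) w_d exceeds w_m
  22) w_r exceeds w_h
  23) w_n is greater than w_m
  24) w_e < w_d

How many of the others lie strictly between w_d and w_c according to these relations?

Chaining upward from w_c reaches: w_e, w_r, w_p, w_t.
Chaining downward from w_d reaches: w_f, w_m, w_h, w_e.
Strictly between w_c and w_d are those in both lists: w_e — 1 element.

1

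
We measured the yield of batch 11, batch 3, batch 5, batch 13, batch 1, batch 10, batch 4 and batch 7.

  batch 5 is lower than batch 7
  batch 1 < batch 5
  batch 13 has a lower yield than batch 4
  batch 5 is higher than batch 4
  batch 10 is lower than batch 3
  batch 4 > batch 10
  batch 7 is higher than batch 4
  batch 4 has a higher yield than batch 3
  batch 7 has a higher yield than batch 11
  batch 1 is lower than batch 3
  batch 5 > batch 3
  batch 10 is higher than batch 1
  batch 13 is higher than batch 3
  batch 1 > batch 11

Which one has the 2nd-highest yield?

Piecing the relations together gives one ordering: batch 11 < batch 1 < batch 10 < batch 3 < batch 13 < batch 4 < batch 5 < batch 7.
Counting 2 from the largest end gives batch 5.

batch 5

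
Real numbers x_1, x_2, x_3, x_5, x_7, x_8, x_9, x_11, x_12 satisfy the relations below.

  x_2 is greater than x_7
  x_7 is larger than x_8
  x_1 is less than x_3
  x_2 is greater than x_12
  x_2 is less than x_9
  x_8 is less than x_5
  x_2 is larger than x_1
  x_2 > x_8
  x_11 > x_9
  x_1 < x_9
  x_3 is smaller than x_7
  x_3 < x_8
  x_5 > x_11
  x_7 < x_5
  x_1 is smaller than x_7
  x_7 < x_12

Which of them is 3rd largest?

x_9

Chaining the given pairs: x_1 < x_3 < x_8 < x_7 < x_12 < x_2 < x_9 < x_11 < x_5.
The 3rd largest is x_9.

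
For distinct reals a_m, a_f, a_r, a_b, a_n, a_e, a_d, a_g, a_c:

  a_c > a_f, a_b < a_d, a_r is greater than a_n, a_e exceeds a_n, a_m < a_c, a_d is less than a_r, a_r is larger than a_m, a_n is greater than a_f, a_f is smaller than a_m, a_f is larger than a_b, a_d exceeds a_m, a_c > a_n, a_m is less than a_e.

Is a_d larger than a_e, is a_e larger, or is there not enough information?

undetermined

Following every chain through a_d: above a_d we get a_r; below a_d we get a_b, a_f, a_m.
a_e is not reached, and no chain runs the other way from a_e to a_d.
So the given relations leave the order of a_d and a_e undetermined.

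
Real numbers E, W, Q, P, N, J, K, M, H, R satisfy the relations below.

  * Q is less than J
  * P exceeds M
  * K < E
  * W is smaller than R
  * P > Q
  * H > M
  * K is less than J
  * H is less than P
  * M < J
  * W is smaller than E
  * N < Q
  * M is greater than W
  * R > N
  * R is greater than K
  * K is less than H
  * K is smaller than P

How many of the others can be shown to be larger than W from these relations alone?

Directly above W: M, R, E.
One step further: J, H, P (6 so far).
No other element is forced above W by the given relations, so the count is 6.

6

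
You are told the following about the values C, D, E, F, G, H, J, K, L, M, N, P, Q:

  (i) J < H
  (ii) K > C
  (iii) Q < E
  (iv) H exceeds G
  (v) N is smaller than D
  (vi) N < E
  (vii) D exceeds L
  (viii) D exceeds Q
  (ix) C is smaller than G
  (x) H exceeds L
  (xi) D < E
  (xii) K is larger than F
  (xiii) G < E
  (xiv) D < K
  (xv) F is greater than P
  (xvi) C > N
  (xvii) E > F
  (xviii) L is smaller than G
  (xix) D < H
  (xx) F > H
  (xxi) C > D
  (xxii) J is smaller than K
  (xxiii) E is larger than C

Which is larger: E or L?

E

Chaining the given relations: L < D < C < G < H < F < E.
So L < E; E is the larger of the two.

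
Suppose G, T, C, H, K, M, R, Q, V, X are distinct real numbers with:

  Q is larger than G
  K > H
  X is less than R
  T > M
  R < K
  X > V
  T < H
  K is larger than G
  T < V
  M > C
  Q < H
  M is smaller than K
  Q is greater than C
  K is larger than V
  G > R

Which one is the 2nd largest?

Piecing the relations together gives one ordering: C < M < T < V < X < R < G < Q < H < K.
Counting 2 from the largest end gives H.

H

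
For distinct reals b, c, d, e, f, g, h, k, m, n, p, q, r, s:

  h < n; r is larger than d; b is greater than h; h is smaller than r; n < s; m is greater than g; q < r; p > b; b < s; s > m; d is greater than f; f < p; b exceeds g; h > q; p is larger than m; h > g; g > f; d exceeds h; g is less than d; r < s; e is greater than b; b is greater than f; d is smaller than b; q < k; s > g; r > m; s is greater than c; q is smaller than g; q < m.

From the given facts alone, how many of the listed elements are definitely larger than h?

7

Directly above h: d, n, b, r.
One step further: s, p, e (7 so far).
Nothing else is reachable above h; 7 in all.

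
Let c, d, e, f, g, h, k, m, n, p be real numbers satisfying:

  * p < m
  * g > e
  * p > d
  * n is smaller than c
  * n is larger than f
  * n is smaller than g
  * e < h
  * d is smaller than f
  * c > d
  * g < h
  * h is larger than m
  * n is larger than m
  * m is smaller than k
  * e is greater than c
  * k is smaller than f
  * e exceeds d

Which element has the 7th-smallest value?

c

The consecutive relations fix a unique order: d < p < m < k < f < n < c < e < g < h.
Counting 7 from the smallest end gives c.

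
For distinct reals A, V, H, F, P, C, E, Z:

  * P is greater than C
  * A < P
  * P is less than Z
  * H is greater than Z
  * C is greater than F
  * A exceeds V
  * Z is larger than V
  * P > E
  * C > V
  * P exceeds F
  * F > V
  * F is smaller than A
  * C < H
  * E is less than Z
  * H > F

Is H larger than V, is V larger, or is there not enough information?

Chaining the given relations: V < A < P < Z < H.
So H is larger.

H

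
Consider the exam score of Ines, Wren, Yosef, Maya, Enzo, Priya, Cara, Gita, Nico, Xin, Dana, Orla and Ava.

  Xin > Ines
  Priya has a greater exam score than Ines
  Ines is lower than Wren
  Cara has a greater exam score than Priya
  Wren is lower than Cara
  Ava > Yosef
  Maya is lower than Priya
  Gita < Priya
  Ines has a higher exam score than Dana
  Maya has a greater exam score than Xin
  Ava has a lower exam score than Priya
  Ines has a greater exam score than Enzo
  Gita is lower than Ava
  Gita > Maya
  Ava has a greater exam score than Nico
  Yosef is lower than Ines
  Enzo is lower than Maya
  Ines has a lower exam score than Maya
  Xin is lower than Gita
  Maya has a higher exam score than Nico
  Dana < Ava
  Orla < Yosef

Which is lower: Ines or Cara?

Ines < Xin < Maya < Gita < Ava < Priya < Cara, by transitivity through Xin, Maya, Gita, Ava, Priya.
So Ines < Cara; Ines is the lower of the two.

Ines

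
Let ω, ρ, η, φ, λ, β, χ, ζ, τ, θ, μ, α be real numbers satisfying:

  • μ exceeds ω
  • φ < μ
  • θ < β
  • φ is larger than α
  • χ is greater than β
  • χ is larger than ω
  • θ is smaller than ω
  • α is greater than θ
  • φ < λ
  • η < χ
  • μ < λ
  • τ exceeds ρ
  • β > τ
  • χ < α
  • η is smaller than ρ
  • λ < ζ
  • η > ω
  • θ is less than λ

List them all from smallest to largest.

θ < ω < η < ρ < τ < β < χ < α < φ < μ < λ < ζ

Nothing is placed below θ, so it is least; from there θ < ω; ω < η; η < ρ; ρ < τ; τ < β; β < χ; χ < α; α < φ; φ < μ; μ < λ; λ < ζ, each given directly.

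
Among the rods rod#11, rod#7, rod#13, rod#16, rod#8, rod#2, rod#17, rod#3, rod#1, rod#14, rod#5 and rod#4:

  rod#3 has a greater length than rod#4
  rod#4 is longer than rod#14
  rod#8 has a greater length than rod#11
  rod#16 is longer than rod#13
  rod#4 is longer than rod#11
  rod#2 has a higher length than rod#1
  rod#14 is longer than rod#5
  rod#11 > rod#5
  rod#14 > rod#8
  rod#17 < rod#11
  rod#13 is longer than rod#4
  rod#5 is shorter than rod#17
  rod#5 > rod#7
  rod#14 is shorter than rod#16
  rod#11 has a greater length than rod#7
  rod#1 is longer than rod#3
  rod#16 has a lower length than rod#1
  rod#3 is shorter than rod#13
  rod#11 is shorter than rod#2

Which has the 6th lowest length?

rod#14

Piecing the relations together gives one ordering: rod#7 < rod#5 < rod#17 < rod#11 < rod#8 < rod#14 < rod#4 < rod#3 < rod#13 < rod#16 < rod#1 < rod#2.
The 6th smallest is rod#14.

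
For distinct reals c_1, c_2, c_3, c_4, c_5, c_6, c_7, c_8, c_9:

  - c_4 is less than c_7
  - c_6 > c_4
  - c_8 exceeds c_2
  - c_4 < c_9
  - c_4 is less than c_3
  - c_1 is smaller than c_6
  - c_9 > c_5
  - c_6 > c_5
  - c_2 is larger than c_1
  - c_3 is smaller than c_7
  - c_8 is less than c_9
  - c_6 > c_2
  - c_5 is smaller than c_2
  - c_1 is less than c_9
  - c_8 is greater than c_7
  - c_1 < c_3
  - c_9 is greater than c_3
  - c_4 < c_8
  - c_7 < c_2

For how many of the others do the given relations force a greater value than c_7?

4

From c_7 the given relations immediately reach c_2, c_8.
From those, c_6, c_9 — 4 in total.
Nothing else is reachable above c_7; 4 in all.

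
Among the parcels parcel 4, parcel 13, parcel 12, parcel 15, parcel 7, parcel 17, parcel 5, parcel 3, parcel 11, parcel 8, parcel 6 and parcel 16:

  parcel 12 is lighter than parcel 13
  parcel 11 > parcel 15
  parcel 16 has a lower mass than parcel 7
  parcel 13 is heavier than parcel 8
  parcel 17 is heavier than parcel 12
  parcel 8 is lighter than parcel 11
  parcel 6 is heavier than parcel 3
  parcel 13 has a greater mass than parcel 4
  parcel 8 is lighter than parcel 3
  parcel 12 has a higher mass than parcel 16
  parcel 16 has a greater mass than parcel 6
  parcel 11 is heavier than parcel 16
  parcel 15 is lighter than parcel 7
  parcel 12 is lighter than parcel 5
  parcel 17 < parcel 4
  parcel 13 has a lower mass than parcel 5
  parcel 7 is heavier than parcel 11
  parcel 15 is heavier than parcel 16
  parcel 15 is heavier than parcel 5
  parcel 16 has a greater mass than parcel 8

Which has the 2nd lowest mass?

parcel 3

The consecutive relations fix a unique order: parcel 8 < parcel 3 < parcel 6 < parcel 16 < parcel 12 < parcel 17 < parcel 4 < parcel 13 < parcel 5 < parcel 15 < parcel 11 < parcel 7.
The 2nd smallest is parcel 3.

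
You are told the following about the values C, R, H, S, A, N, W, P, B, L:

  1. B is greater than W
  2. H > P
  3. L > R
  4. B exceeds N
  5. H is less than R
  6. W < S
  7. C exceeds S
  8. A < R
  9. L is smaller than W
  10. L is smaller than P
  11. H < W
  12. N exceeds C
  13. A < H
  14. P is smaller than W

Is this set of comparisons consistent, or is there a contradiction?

inconsistent

Chaining the given relations yields H < R < L < P, so H < P. But one relation states P < H. These cannot both hold.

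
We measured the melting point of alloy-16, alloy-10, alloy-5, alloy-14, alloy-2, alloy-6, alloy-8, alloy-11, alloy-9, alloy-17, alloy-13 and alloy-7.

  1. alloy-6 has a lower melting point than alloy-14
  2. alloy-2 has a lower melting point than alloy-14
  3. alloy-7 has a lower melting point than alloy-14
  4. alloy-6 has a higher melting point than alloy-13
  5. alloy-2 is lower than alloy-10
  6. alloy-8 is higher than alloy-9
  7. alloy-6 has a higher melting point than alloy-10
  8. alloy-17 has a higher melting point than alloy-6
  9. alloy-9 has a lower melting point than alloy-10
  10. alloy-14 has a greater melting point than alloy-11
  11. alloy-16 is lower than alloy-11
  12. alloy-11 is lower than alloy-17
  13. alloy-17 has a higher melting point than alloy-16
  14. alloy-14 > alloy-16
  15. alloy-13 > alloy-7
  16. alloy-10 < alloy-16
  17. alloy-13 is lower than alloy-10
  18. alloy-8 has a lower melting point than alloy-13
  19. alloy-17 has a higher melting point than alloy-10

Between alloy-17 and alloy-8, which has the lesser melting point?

alloy-8

The relevant relations are alloy-8 < alloy-13; alloy-13 < alloy-10; alloy-10 < alloy-16; alloy-16 < alloy-11; alloy-11 < alloy-17.
Chaining these gives alloy-8 < alloy-13 < alloy-10 < alloy-16 < alloy-11 < alloy-17.
So alloy-8 < alloy-17; alloy-8 is the lower of the two.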